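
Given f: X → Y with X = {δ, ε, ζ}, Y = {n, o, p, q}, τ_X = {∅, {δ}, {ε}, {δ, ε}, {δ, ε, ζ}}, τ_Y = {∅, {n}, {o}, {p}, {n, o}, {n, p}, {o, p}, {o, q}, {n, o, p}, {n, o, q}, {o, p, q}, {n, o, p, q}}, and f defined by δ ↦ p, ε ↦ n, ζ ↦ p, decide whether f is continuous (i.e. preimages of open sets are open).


f is NOT continuous.

Compute f^{-1}(U) for each U ∈ τ_Y:
  U = ∅: f^{-1}(U) = ∅ ∈ τ_X ✓.
  U = {n}: f^{-1}(U) = {ε} ∈ τ_X ✓.
  U = {o}: f^{-1}(U) = ∅ ∈ τ_X ✓.
  U = {p}: f^{-1}(U) = {δ, ζ} ∉ τ_X ✗.
  U = {n, o}: f^{-1}(U) = {ε} ∈ τ_X ✓.
  U = {n, p}: f^{-1}(U) = {δ, ε, ζ} ∈ τ_X ✓.
  U = {o, p}: f^{-1}(U) = {δ, ζ} ∉ τ_X ✗.
  U = {o, q}: f^{-1}(U) = ∅ ∈ τ_X ✓.
  U = {n, o, p}: f^{-1}(U) = {δ, ε, ζ} ∈ τ_X ✓.
  U = {n, o, q}: f^{-1}(U) = {ε} ∈ τ_X ✓.
  U = {o, p, q}: f^{-1}(U) = {δ, ζ} ∉ τ_X ✗.
  U = {n, o, p, q}: f^{-1}(U) = {δ, ε, ζ} ∈ τ_X ✓.
Found U = {p} with f^{-1}(U) = {δ, ζ} not in τ_X. Therefore f is NOT continuous.


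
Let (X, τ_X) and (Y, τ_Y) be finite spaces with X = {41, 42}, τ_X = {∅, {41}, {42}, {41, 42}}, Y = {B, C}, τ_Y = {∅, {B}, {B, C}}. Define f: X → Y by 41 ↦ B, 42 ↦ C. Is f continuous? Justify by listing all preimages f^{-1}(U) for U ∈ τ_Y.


f IS continuous.

Compute f^{-1}(U) for each U ∈ τ_Y:
  U = ∅: f^{-1}(U) = ∅ ∈ τ_X ✓.
  U = {B}: f^{-1}(U) = {41} ∈ τ_X ✓.
  U = {B, C}: f^{-1}(U) = {41, 42} ∈ τ_X ✓.
Every preimage lies in τ_X, so f IS continuous.


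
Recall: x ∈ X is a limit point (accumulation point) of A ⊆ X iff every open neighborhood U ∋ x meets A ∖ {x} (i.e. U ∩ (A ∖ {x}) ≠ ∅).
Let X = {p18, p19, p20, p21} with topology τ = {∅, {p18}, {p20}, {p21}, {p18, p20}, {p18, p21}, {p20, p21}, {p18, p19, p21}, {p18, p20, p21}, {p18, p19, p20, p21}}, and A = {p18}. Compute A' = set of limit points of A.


A' = {p19}

For each x ∈ X, list the open sets U ∈ τ with x ∈ U, then check whether U ∩ (A ∖ {x}) ≠ ∅ for every such U.
  x = p18: open {p18} ∋ x has {p18} ∩ (A ∖ {p18}) = ∅, so x is NOT a limit point.
  x = p19: opens ∋ x are {p18, p19, p21}, {p18, p19, p20, p21}; each meets A ∖ {p19}, so x IS a limit point.
  x = p20: open {p20} ∋ x has {p20} ∩ (A ∖ {p20}) = ∅, so x is NOT a limit point.
  x = p21: open {p21} ∋ x has {p21} ∩ (A ∖ {p21}) = ∅, so x is NOT a limit point.
Collecting: A' = {p19}.


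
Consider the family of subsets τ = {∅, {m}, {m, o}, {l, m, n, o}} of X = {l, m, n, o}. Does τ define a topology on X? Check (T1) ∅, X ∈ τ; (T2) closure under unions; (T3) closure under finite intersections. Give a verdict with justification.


τ IS a topology on X.

Axiom (T1): ∅ ∈ τ? Yes; X ∈ τ? Yes.
Axiom (T2/T3): check pairwise unions and intersections of members of τ.
All pairwise intersections and unions checked — each lies in τ. Therefore τ satisfies (T1), (T2), (T3): it IS a topology on X.


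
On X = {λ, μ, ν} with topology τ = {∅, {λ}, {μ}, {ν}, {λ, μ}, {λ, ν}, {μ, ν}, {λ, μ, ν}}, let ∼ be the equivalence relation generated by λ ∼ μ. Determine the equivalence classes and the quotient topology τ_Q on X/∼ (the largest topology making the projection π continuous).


X/∼ = {[λ=μ], [ν]}; |τ_Q| = 4.

Equivalence classes: [λ=μ], [ν].
Quotient map π: X → X/∼ sends λ ↦ [λ=μ], μ ↦ [λ=μ], ν ↦ [ν].
For each subset V ⊆ X/∼, compute π^{-1}(V) ⊆ X and check whether π^{-1}(V) ∈ τ. V is open in τ_Q iff π^{-1}(V) ∈ τ.
  V = {}: π^{-1}(V) = ∅ ∈ τ ✓.
  V = {[λ=μ]}: π^{-1}(V) = {λ, μ} ∈ τ ✓.
  V = {[ν]}: π^{-1}(V) = {ν} ∈ τ ✓.
  V = {[λ=μ], [ν]}: π^{-1}(V) = {λ, μ, ν} ∈ τ ✓.
Open sets in the quotient: τ_Q = {{}, {[λ=μ]}, {[ν]}, {[λ=μ], [ν]}} (4 elements).


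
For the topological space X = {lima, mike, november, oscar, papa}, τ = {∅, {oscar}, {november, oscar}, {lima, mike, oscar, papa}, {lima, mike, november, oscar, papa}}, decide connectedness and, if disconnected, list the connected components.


(X, τ) is connected.

Find clopen sets (U ∈ τ with X ∖ U ∈ τ):
  U = ∅, X ∖ U = {lima, mike, november, oscar, papa} — both open, so U is clopen.
  U = {lima, mike, november, oscar, papa}, X ∖ U = ∅ — both open, so U is clopen.
Only trivial clopens (∅ and X) exist, so (X, τ) is connected.
Compute connected components by grouping points that agree on all clopens:
  component: {lima, mike, november, oscar, papa}


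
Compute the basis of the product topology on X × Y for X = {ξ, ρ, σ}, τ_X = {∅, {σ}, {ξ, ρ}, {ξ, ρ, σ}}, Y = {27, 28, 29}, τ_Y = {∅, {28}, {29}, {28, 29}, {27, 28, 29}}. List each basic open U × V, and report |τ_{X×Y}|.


Basis B = {∅ × ∅, {σ} × {28}, {σ} × {29}, {ξ, ρ} × {28}, {ξ, ρ} × {29}, {σ} × {28, 29}, {ξ, ρ, σ} × {28}, {ξ, ρ, σ} × {29}, {σ} × {27, 28, 29}, {ξ, ρ} × {28, 29}, {ξ, ρ} × {27, 28, 29}, {ξ, ρ, σ} × {28, 29}, {ξ, ρ, σ} × {27, 28, 29}}; |τ_{X×Y}| = 25.

Enumerate products U × V with U ∈ τ_X, V ∈ τ_Y (deduplicated):
  ∅ × ∅ = {} (∅)
  {σ} × {28} = {(σ,28)}
  {σ} × {29} = {(σ,29)}
  {ξ, ρ} × {28} = {(ξ,28), (ρ,28)}
  {ξ, ρ} × {29} = {(ξ,29), (ρ,29)}
  {σ} × {28, 29} = {(σ,28), (σ,29)}
  {ξ, ρ, σ} × {28} = {(ξ,28), (ρ,28), (σ,28)}
  {ξ, ρ, σ} × {29} = {(ξ,29), (ρ,29), (σ,29)}
  {σ} × {27, 28, 29} = {(σ,27), (σ,28), (σ,29)}
  {ξ, ρ} × {28, 29} = {(ξ,28), (ξ,29), (ρ,28), (ρ,29)}
  {ξ, ρ} × {27, 28, 29} = {(ξ,27), (ξ,28), (ξ,29), (ρ,27), (ρ,28), (ρ,29)}
  {ξ, ρ, σ} × {28, 29} = {(ξ,28), (ξ,29), (ρ,28), (ρ,29), (σ,28), (σ,29)}
  {ξ, ρ, σ} × {27, 28, 29} = {(ξ,27), (ξ,28), (ξ,29), (ρ,27), (ρ,28), (ρ,29), (σ,27), (σ,28), (σ,29)}
These 13 distinct sets form the basis B.
Close under arbitrary unions to get τ_{X×Y}; counting gives |τ_{X×Y}| = 25.


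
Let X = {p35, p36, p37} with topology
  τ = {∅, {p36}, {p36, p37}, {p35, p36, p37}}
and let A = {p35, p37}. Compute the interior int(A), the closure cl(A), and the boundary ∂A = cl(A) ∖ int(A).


int(A) = ∅, cl(A) = {p35, p37}, ∂A = {p35, p37}.

Closed sets in (X, τ) are complements of opens:
  closed(X, τ) = {∅, {p35}, {p35, p37}, {p35, p36, p37}}.
int(A) = ⋃ {U ∈ τ : U ⊆ A}. Opens contained in A: ∅.
Taking the union of these: int(A) = ∅.
cl(A) = ⋂ {C closed : A ⊆ C}. Closed sets containing A: {p35, p37}, {p35, p36, p37}.
Intersecting these: cl(A) = {p35, p37}.
∂A = cl(A) ∖ int(A) = {p35, p37} ∖ ∅ = {p35, p37}.


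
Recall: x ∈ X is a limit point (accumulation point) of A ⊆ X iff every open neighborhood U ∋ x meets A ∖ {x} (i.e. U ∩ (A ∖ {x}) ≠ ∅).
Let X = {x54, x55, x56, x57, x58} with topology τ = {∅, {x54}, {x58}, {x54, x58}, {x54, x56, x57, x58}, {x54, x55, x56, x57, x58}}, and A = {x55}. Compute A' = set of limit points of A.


A' = ∅

For each x ∈ X, list the open sets U ∈ τ with x ∈ U, then check whether U ∩ (A ∖ {x}) ≠ ∅ for every such U.
  x = x54: open {x54} ∋ x has {x54} ∩ (A ∖ {x54}) = ∅, so x is NOT a limit point.
  x = x55: open {x54, x55, x56, x57, x58} ∋ x has {x54, x55, x56, x57, x58} ∩ (A ∖ {x55}) = ∅, so x is NOT a limit point.
  x = x56: open {x54, x56, x57, x58} ∋ x has {x54, x56, x57, x58} ∩ (A ∖ {x56}) = ∅, so x is NOT a limit point.
  x = x57: open {x54, x56, x57, x58} ∋ x has {x54, x56, x57, x58} ∩ (A ∖ {x57}) = ∅, so x is NOT a limit point.
  x = x58: open {x58} ∋ x has {x58} ∩ (A ∖ {x58}) = ∅, so x is NOT a limit point.
Collecting: A' = ∅.


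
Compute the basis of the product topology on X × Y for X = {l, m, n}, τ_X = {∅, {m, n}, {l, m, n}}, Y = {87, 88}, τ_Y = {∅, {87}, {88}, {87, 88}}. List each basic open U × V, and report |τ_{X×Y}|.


Basis B = {∅ × ∅, {m, n} × {87}, {m, n} × {88}, {l, m, n} × {87}, {l, m, n} × {88}, {m, n} × {87, 88}, {l, m, n} × {87, 88}}; |τ_{X×Y}| = 9.

Enumerate products U × V with U ∈ τ_X, V ∈ τ_Y (deduplicated):
  ∅ × ∅ = {} (∅)
  {m, n} × {87} = {(m,87), (n,87)}
  {m, n} × {88} = {(m,88), (n,88)}
  {l, m, n} × {87} = {(l,87), (m,87), (n,87)}
  {l, m, n} × {88} = {(l,88), (m,88), (n,88)}
  {m, n} × {87, 88} = {(m,87), (m,88), (n,87), (n,88)}
  {l, m, n} × {87, 88} = {(l,87), (l,88), (m,87), (m,88), (n,87), (n,88)}
These 7 distinct sets form the basis B.
Close under arbitrary unions to get τ_{X×Y}; counting gives |τ_{X×Y}| = 9.


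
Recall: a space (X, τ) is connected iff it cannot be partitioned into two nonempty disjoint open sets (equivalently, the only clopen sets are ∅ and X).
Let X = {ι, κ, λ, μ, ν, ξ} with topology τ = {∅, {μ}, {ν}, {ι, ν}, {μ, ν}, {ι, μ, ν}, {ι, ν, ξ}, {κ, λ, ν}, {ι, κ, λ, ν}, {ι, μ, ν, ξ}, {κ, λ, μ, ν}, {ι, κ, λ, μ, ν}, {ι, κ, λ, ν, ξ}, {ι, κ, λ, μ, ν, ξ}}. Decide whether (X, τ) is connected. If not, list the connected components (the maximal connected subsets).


(X, τ) is disconnected; components = [{μ}, {ι, κ, λ, ν, ξ}].

Find clopen sets (U ∈ τ with X ∖ U ∈ τ):
  U = ∅, X ∖ U = {ι, κ, λ, μ, ν, ξ} — both open, so U is clopen.
  U = {μ}, X ∖ U = {ι, κ, λ, ν, ξ} — both open, so U is clopen.
  U = {ι, κ, λ, ν, ξ}, X ∖ U = {μ} — both open, so U is clopen.
  U = {ι, κ, λ, μ, ν, ξ}, X ∖ U = ∅ — both open, so U is clopen.
Nontrivial clopen(s) exist: e.g. {μ}. So (X, τ) is disconnected.
Compute connected components by grouping points that agree on all clopens:
  component: {μ}
  component: {ι, κ, λ, ν, ξ}


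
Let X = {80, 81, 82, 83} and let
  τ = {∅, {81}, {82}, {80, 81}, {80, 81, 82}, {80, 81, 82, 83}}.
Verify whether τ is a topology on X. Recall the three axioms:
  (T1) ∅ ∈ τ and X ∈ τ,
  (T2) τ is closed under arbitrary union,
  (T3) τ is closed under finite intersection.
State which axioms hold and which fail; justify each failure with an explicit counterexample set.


τ is NOT a topology on X.

Axiom (T1): ∅ ∈ τ? Yes; X ∈ τ? Yes.
Axiom (T2/T3): check pairwise unions and intersections of members of τ.
Counterexample for (T2): {81} ∪ {82} = {81, 82} ∉ τ. Therefore τ is NOT a topology.


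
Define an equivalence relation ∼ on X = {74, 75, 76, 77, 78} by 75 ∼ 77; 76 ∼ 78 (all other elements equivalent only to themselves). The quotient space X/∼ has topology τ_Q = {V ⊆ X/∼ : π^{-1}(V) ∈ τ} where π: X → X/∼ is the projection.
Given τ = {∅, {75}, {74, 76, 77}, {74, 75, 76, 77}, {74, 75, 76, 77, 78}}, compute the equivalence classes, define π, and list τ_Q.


X/∼ = {[74], [75=77], [76=78]}; |τ_Q| = 2.

Equivalence classes: [74], [75=77], [76=78].
Quotient map π: X → X/∼ sends 74 ↦ [74], 75 ↦ [75=77], 76 ↦ [76=78], 77 ↦ [75=77], 78 ↦ [76=78].
For each subset V ⊆ X/∼, compute π^{-1}(V) ⊆ X and check whether π^{-1}(V) ∈ τ. V is open in τ_Q iff π^{-1}(V) ∈ τ.
  V = {}: π^{-1}(V) = ∅ ∈ τ ✓.
  V = {[74]}: π^{-1}(V) = {74} ∉ τ ✗.
  V = {[75=77]}: π^{-1}(V) = {75, 77} ∉ τ ✗.
  V = {[74], [75=77]}: π^{-1}(V) = {74, 75, 77} ∉ τ ✗.
  V = {[76=78]}: π^{-1}(V) = {76, 78} ∉ τ ✗.
  V = {[74], [76=78]}: π^{-1}(V) = {74, 76, 78} ∉ τ ✗.
  V = {[75=77], [76=78]}: π^{-1}(V) = {75, 76, 77, 78} ∉ τ ✗.
  V = {[74], [75=77], [76=78]}: π^{-1}(V) = {74, 75, 76, 77, 78} ∈ τ ✓.
Open sets in the quotient: τ_Q = {{}, {[74], [75=77], [76=78]}} (2 elements).


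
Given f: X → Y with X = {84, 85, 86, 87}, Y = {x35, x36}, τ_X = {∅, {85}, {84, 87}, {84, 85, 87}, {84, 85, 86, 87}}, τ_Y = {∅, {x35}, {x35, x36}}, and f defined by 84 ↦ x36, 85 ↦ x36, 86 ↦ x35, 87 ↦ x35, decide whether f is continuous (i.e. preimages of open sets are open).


f is NOT continuous.

Compute f^{-1}(U) for each U ∈ τ_Y:
  U = ∅: f^{-1}(U) = ∅ ∈ τ_X ✓.
  U = {x35}: f^{-1}(U) = {86, 87} ∉ τ_X ✗.
  U = {x35, x36}: f^{-1}(U) = {84, 85, 86, 87} ∈ τ_X ✓.
Found U = {x35} with f^{-1}(U) = {86, 87} not in τ_X. Therefore f is NOT continuous.


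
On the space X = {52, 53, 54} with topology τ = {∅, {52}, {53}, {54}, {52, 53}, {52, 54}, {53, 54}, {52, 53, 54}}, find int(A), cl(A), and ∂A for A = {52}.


int(A) = {52}, cl(A) = {52}, ∂A = ∅.

Closed sets in (X, τ) are complements of opens:
  closed(X, τ) = {∅, {52}, {53}, {54}, {52, 53}, {52, 54}, {53, 54}, {52, 53, 54}}.
int(A) = ⋃ {U ∈ τ : U ⊆ A}. Opens contained in A: ∅, {52}.
Taking the union of these: int(A) = {52}.
cl(A) = ⋂ {C closed : A ⊆ C}. Closed sets containing A: {52}, {52, 53}, {52, 54}, {52, 53, 54}.
Intersecting these: cl(A) = {52}.
∂A = cl(A) ∖ int(A) = {52} ∖ {52} = ∅.


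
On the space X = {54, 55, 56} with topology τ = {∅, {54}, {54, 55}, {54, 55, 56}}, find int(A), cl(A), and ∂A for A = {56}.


int(A) = ∅, cl(A) = {56}, ∂A = {56}.

Closed sets in (X, τ) are complements of opens:
  closed(X, τ) = {∅, {56}, {55, 56}, {54, 55, 56}}.
int(A) = ⋃ {U ∈ τ : U ⊆ A}. Opens contained in A: ∅.
Taking the union of these: int(A) = ∅.
cl(A) = ⋂ {C closed : A ⊆ C}. Closed sets containing A: {56}, {55, 56}, {54, 55, 56}.
Intersecting these: cl(A) = {56}.
∂A = cl(A) ∖ int(A) = {56} ∖ ∅ = {56}.


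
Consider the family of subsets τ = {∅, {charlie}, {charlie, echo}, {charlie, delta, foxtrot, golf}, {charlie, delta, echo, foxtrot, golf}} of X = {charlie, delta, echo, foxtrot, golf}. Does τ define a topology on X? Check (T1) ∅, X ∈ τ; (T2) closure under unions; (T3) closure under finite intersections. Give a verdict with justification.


τ IS a topology on X.

Axiom (T1): ∅ ∈ τ? Yes; X ∈ τ? Yes.
Axiom (T2/T3): check pairwise unions and intersections of members of τ.
All pairwise intersections and unions checked — each lies in τ. Therefore τ satisfies (T1), (T2), (T3): it IS a topology on X.


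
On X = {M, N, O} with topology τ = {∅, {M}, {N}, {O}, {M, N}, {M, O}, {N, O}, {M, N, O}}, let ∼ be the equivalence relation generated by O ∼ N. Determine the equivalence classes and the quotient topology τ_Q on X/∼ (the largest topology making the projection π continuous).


X/∼ = {[M], [N=O]}; |τ_Q| = 4.

Equivalence classes: [M], [N=O].
Quotient map π: X → X/∼ sends M ↦ [M], N ↦ [N=O], O ↦ [N=O].
For each subset V ⊆ X/∼, compute π^{-1}(V) ⊆ X and check whether π^{-1}(V) ∈ τ. V is open in τ_Q iff π^{-1}(V) ∈ τ.
  V = {}: π^{-1}(V) = ∅ ∈ τ ✓.
  V = {[M]}: π^{-1}(V) = {M} ∈ τ ✓.
  V = {[N=O]}: π^{-1}(V) = {N, O} ∈ τ ✓.
  V = {[M], [N=O]}: π^{-1}(V) = {M, N, O} ∈ τ ✓.
Open sets in the quotient: τ_Q = {{}, {[M]}, {[N=O]}, {[M], [N=O]}} (4 elements).


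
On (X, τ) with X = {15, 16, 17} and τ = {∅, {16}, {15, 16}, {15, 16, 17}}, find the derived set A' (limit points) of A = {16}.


A' = {15, 17}

For each x ∈ X, list the open sets U ∈ τ with x ∈ U, then check whether U ∩ (A ∖ {x}) ≠ ∅ for every such U.
  x = 15: opens ∋ x are {15, 16}, {15, 16, 17}; each meets A ∖ {15}, so x IS a limit point.
  x = 16: open {16} ∋ x has {16} ∩ (A ∖ {16}) = ∅, so x is NOT a limit point.
  x = 17: opens ∋ x are {15, 16, 17}; each meets A ∖ {17}, so x IS a limit point.
Collecting: A' = {15, 17}.


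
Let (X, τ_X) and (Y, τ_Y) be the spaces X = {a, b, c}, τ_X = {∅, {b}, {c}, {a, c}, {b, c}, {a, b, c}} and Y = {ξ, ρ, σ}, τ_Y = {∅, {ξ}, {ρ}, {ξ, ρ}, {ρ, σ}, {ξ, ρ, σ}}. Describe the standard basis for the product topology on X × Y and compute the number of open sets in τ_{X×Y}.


Basis B = {∅ × ∅, {b} × {ξ}, {b} × {ρ}, {c} × {ξ}, {c} × {ρ}, {a, c} × {ξ}, {a, c} × {ρ}, {b} × {ξ, ρ}, {b, c} × {ξ}, {b} × {ρ, σ}, {b, c} × {ρ}, {c} × {ξ, ρ}, {c} × {ρ, σ}, {a, b, c} × {ξ}, {a, b, c} × {ρ}, {b} × {ξ, ρ, σ}, {c} × {ξ, ρ, σ}, {a, c} × {ξ, ρ}, {a, c} × {ρ, σ}, {b, c} × {ξ, ρ}, {b, c} × {ρ, σ}, {a, c} × {ξ, ρ, σ}, {a, b, c} × {ξ, ρ}, {a, b, c} × {ρ, σ}, {b, c} × {ξ, ρ, σ}, {a, b, c} × {ξ, ρ, σ}}; |τ_{X×Y}| = 108.

Enumerate products U × V with U ∈ τ_X, V ∈ τ_Y (deduplicated):
  ∅ × ∅ = {} (∅)
  {b} × {ξ} = {(b,ξ)}
  {b} × {ρ} = {(b,ρ)}
  {c} × {ξ} = {(c,ξ)}
  {c} × {ρ} = {(c,ρ)}
  {a, c} × {ξ} = {(a,ξ), (c,ξ)}
  {a, c} × {ρ} = {(a,ρ), (c,ρ)}
  {b} × {ξ, ρ} = {(b,ξ), (b,ρ)}
  {b, c} × {ξ} = {(b,ξ), (c,ξ)}
  {b} × {ρ, σ} = {(b,ρ), (b,σ)}
  {b, c} × {ρ} = {(b,ρ), (c,ρ)}
  {c} × {ξ, ρ} = {(c,ξ), (c,ρ)}
  {c} × {ρ, σ} = {(c,ρ), (c,σ)}
  {a, b, c} × {ξ} = {(a,ξ), (b,ξ), (c,ξ)}
  {a, b, c} × {ρ} = {(a,ρ), (b,ρ), (c,ρ)}
  {b} × {ξ, ρ, σ} = {(b,ξ), (b,ρ), (b,σ)}
  {c} × {ξ, ρ, σ} = {(c,ξ), (c,ρ), (c,σ)}
  {a, c} × {ξ, ρ} = {(a,ξ), (a,ρ), (c,ξ), (c,ρ)}
  {a, c} × {ρ, σ} = {(a,ρ), (a,σ), (c,ρ), (c,σ)}
  {b, c} × {ξ, ρ} = {(b,ξ), (b,ρ), (c,ξ), (c,ρ)}
  {b, c} × {ρ, σ} = {(b,ρ), (b,σ), (c,ρ), (c,σ)}
  {a, c} × {ξ, ρ, σ} = {(a,ξ), (a,ρ), (a,σ), (c,ξ), (c,ρ), (c,σ)}
  {a, b, c} × {ξ, ρ} = {(a,ξ), (a,ρ), (b,ξ), (b,ρ), (c,ξ), (c,ρ)}
  {a, b, c} × {ρ, σ} = {(a,ρ), (a,σ), (b,ρ), (b,σ), (c,ρ), (c,σ)}
  {b, c} × {ξ, ρ, σ} = {(b,ξ), (b,ρ), (b,σ), (c,ξ), (c,ρ), (c,σ)}
  {a, b, c} × {ξ, ρ, σ} = {(a,ξ), (a,ρ), (a,σ), (b,ξ), (b,ρ), (b,σ), (c,ξ), (c,ρ), (c,σ)}
These 26 distinct sets form the basis B.
Close under arbitrary unions to get τ_{X×Y}; counting gives |τ_{X×Y}| = 108.


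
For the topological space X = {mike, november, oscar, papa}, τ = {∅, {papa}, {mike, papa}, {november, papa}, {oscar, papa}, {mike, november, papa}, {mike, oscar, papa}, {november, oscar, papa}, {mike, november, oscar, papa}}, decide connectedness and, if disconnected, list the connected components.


(X, τ) is connected.

Find clopen sets (U ∈ τ with X ∖ U ∈ τ):
  U = ∅, X ∖ U = {mike, november, oscar, papa} — both open, so U is clopen.
  U = {mike, november, oscar, papa}, X ∖ U = ∅ — both open, so U is clopen.
Only trivial clopens (∅ and X) exist, so (X, τ) is connected.
Compute connected components by grouping points that agree on all clopens:
  component: {mike, november, oscar, papa}


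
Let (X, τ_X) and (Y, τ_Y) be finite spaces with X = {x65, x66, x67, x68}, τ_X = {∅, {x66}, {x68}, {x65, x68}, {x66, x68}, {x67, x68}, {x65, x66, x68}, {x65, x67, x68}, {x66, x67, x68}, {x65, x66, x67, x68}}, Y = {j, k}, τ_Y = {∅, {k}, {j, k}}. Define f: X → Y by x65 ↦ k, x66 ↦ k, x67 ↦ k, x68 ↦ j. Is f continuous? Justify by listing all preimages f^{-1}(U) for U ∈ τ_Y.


f is NOT continuous.

Compute f^{-1}(U) for each U ∈ τ_Y:
  U = ∅: f^{-1}(U) = ∅ ∈ τ_X ✓.
  U = {k}: f^{-1}(U) = {x65, x66, x67} ∉ τ_X ✗.
  U = {j, k}: f^{-1}(U) = {x65, x66, x67, x68} ∈ τ_X ✓.
Found U = {k} with f^{-1}(U) = {x65, x66, x67} not in τ_X. Therefore f is NOT continuous.


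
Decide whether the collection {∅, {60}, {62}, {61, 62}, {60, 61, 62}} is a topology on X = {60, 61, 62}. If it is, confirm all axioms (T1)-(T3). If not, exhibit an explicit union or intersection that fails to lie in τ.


τ is NOT a topology on X.

Axiom (T1): ∅ ∈ τ? Yes; X ∈ τ? Yes.
Axiom (T2/T3): check pairwise unions and intersections of members of τ.
Counterexample for (T2): {60} ∪ {62} = {60, 62} ∉ τ. Therefore τ is NOT a topology.


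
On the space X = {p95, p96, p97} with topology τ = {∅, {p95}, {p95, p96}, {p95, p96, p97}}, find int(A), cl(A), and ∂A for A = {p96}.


int(A) = ∅, cl(A) = {p96, p97}, ∂A = {p96, p97}.

Closed sets in (X, τ) are complements of opens:
  closed(X, τ) = {∅, {p97}, {p96, p97}, {p95, p96, p97}}.
int(A) = ⋃ {U ∈ τ : U ⊆ A}. Opens contained in A: ∅.
Taking the union of these: int(A) = ∅.
cl(A) = ⋂ {C closed : A ⊆ C}. Closed sets containing A: {p96, p97}, {p95, p96, p97}.
Intersecting these: cl(A) = {p96, p97}.
∂A = cl(A) ∖ int(A) = {p96, p97} ∖ ∅ = {p96, p97}.


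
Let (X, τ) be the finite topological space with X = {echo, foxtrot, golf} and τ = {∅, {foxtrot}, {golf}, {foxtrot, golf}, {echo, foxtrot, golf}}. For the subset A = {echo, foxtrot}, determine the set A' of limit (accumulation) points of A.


A' = {echo}

For each x ∈ X, list the open sets U ∈ τ with x ∈ U, then check whether U ∩ (A ∖ {x}) ≠ ∅ for every such U.
  x = echo: opens ∋ x are {echo, foxtrot, golf}; each meets A ∖ {echo}, so x IS a limit point.
  x = foxtrot: open {foxtrot} ∋ x has {foxtrot} ∩ (A ∖ {foxtrot}) = ∅, so x is NOT a limit point.
  x = golf: open {golf} ∋ x has {golf} ∩ (A ∖ {golf}) = ∅, so x is NOT a limit point.
Collecting: A' = {echo}.


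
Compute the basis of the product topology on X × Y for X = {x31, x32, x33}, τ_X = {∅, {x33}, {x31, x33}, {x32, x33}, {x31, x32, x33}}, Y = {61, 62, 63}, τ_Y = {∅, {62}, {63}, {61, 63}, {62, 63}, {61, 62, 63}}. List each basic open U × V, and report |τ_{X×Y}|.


Basis B = {∅ × ∅, {x33} × {62}, {x33} × {63}, {x31, x33} × {62}, {x31, x33} × {63}, {x32, x33} × {62}, {x32, x33} × {63}, {x33} × {61, 63}, {x33} × {62, 63}, {x31, x32, x33} × {62}, {x31, x32, x33} × {63}, {x33} × {61, 62, 63}, {x31, x33} × {61, 63}, {x31, x33} × {62, 63}, {x32, x33} × {61, 63}, {x32, x33} × {62, 63}, {x31, x33} × {61, 62, 63}, {x31, x32, x33} × {61, 63}, {x31, x32, x33} × {62, 63}, {x32, x33} × {61, 62, 63}, {x31, x32, x33} × {61, 62, 63}}; |τ_{X×Y}| = 70.

Enumerate products U × V with U ∈ τ_X, V ∈ τ_Y (deduplicated):
  ∅ × ∅ = {} (∅)
  {x33} × {62} = {(x33,62)}
  {x33} × {63} = {(x33,63)}
  {x31, x33} × {62} = {(x31,62), (x33,62)}
  {x31, x33} × {63} = {(x31,63), (x33,63)}
  {x32, x33} × {62} = {(x32,62), (x33,62)}
  {x32, x33} × {63} = {(x32,63), (x33,63)}
  {x33} × {61, 63} = {(x33,61), (x33,63)}
  {x33} × {62, 63} = {(x33,62), (x33,63)}
  {x31, x32, x33} × {62} = {(x31,62), (x32,62), (x33,62)}
  {x31, x32, x33} × {63} = {(x31,63), (x32,63), (x33,63)}
  {x33} × {61, 62, 63} = {(x33,61), (x33,62), (x33,63)}
  {x31, x33} × {61, 63} = {(x31,61), (x31,63), (x33,61), (x33,63)}
  {x31, x33} × {62, 63} = {(x31,62), (x31,63), (x33,62), (x33,63)}
  {x32, x33} × {61, 63} = {(x32,61), (x32,63), (x33,61), (x33,63)}
  {x32, x33} × {62, 63} = {(x32,62), (x32,63), (x33,62), (x33,63)}
  {x31, x33} × {61, 62, 63} = {(x31,61), (x31,62), (x31,63), (x33,61), (x33,62), (x33,63)}
  {x31, x32, x33} × {61, 63} = {(x31,61), (x31,63), (x32,61), (x32,63), (x33,61), (x33,63)}
  {x31, x32, x33} × {62, 63} = {(x31,62), (x31,63), (x32,62), (x32,63), (x33,62), (x33,63)}
  {x32, x33} × {61, 62, 63} = {(x32,61), (x32,62), (x32,63), (x33,61), (x33,62), (x33,63)}
  {x31, x32, x33} × {61, 62, 63} = {(x31,61), (x31,62), (x31,63), (x32,61), (x32,62), (x32,63), (x33,61), (x33,62), (x33,63)}
These 21 distinct sets form the basis B.
Close under arbitrary unions to get τ_{X×Y}; counting gives |τ_{X×Y}| = 70.


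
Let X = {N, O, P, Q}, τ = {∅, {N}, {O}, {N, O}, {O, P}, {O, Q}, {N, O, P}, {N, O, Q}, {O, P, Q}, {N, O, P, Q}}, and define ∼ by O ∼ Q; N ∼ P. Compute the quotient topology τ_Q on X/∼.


X/∼ = {[N=P], [O=Q]}; |τ_Q| = 3.

Equivalence classes: [N=P], [O=Q].
Quotient map π: X → X/∼ sends N ↦ [N=P], O ↦ [O=Q], P ↦ [N=P], Q ↦ [O=Q].
For each subset V ⊆ X/∼, compute π^{-1}(V) ⊆ X and check whether π^{-1}(V) ∈ τ. V is open in τ_Q iff π^{-1}(V) ∈ τ.
  V = {}: π^{-1}(V) = ∅ ∈ τ ✓.
  V = {[N=P]}: π^{-1}(V) = {N, P} ∉ τ ✗.
  V = {[O=Q]}: π^{-1}(V) = {O, Q} ∈ τ ✓.
  V = {[N=P], [O=Q]}: π^{-1}(V) = {N, O, P, Q} ∈ τ ✓.
Open sets in the quotient: τ_Q = {{}, {[O=Q]}, {[N=P], [O=Q]}} (3 elements).


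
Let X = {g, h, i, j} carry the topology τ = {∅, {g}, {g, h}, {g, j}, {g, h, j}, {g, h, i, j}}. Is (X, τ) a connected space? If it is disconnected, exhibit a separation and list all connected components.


(X, τ) is connected.

Find clopen sets (U ∈ τ with X ∖ U ∈ τ):
  U = ∅, X ∖ U = {g, h, i, j} — both open, so U is clopen.
  U = {g, h, i, j}, X ∖ U = ∅ — both open, so U is clopen.
Only trivial clopens (∅ and X) exist, so (X, τ) is connected.
Compute connected components by grouping points that agree on all clopens:
  component: {g, h, i, j}


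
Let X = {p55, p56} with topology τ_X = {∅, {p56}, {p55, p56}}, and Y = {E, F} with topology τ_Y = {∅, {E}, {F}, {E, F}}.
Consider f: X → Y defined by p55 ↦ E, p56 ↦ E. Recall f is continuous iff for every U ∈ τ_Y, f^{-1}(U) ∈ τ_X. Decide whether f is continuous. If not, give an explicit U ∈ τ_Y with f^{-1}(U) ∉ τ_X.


f IS continuous.

Compute f^{-1}(U) for each U ∈ τ_Y:
  U = ∅: f^{-1}(U) = ∅ ∈ τ_X ✓.
  U = {E}: f^{-1}(U) = {p55, p56} ∈ τ_X ✓.
  U = {F}: f^{-1}(U) = ∅ ∈ τ_X ✓.
  U = {E, F}: f^{-1}(U) = {p55, p56} ∈ τ_X ✓.
Every preimage lies in τ_X, so f IS continuous.


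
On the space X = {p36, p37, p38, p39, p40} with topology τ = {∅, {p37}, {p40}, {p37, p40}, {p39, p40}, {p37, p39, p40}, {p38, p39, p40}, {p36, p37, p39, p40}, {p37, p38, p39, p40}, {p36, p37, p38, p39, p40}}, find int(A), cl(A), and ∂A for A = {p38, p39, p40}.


int(A) = {p38, p39, p40}, cl(A) = {p36, p38, p39, p40}, ∂A = {p36}.

Closed sets in (X, τ) are complements of opens:
  closed(X, τ) = {∅, {p36}, {p38}, {p36, p37}, {p36, p38}, {p36, p37, p38}, {p36, p38, p39}, {p36, p37, p38, p39}, {p36, p38, p39, p40}, {p36, p37, p38, p39, p40}}.
int(A) = ⋃ {U ∈ τ : U ⊆ A}. Opens contained in A: ∅, {p40}, {p39, p40}, {p38, p39, p40}.
Taking the union of these: int(A) = {p38, p39, p40}.
cl(A) = ⋂ {C closed : A ⊆ C}. Closed sets containing A: {p36, p38, p39, p40}, {p36, p37, p38, p39, p40}.
Intersecting these: cl(A) = {p36, p38, p39, p40}.
∂A = cl(A) ∖ int(A) = {p36, p38, p39, p40} ∖ {p38, p39, p40} = {p36}.


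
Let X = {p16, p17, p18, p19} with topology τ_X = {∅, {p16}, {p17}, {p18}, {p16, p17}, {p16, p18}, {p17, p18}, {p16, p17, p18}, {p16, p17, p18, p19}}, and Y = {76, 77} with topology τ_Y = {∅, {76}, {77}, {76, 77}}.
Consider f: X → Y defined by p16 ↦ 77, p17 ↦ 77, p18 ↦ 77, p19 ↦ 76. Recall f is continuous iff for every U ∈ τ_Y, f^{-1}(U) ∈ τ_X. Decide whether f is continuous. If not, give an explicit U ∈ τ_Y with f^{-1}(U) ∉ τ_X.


f is NOT continuous.

Compute f^{-1}(U) for each U ∈ τ_Y:
  U = ∅: f^{-1}(U) = ∅ ∈ τ_X ✓.
  U = {76}: f^{-1}(U) = {p19} ∉ τ_X ✗.
  U = {77}: f^{-1}(U) = {p16, p17, p18} ∈ τ_X ✓.
  U = {76, 77}: f^{-1}(U) = {p16, p17, p18, p19} ∈ τ_X ✓.
Found U = {76} with f^{-1}(U) = {p19} not in τ_X. Therefore f is NOT continuous.


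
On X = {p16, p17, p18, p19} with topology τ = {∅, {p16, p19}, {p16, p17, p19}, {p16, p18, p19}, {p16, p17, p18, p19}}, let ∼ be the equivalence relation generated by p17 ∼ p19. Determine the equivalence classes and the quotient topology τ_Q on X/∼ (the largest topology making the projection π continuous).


X/∼ = {[p16], [p17=p19], [p18]}; |τ_Q| = 3.

Equivalence classes: [p16], [p17=p19], [p18].
Quotient map π: X → X/∼ sends p16 ↦ [p16], p17 ↦ [p17=p19], p18 ↦ [p18], p19 ↦ [p17=p19].
For each subset V ⊆ X/∼, compute π^{-1}(V) ⊆ X and check whether π^{-1}(V) ∈ τ. V is open in τ_Q iff π^{-1}(V) ∈ τ.
  V = {}: π^{-1}(V) = ∅ ∈ τ ✓.
  V = {[p16]}: π^{-1}(V) = {p16} ∉ τ ✗.
  V = {[p17=p19]}: π^{-1}(V) = {p17, p19} ∉ τ ✗.
  V = {[p16], [p17=p19]}: π^{-1}(V) = {p16, p17, p19} ∈ τ ✓.
  V = {[p18]}: π^{-1}(V) = {p18} ∉ τ ✗.
  V = {[p16], [p18]}: π^{-1}(V) = {p16, p18} ∉ τ ✗.
  V = {[p17=p19], [p18]}: π^{-1}(V) = {p17, p18, p19} ∉ τ ✗.
  V = {[p16], [p17=p19], [p18]}: π^{-1}(V) = {p16, p17, p18, p19} ∈ τ ✓.
Open sets in the quotient: τ_Q = {{}, {[p16], [p17=p19]}, {[p16], [p17=p19], [p18]}} (3 elements).


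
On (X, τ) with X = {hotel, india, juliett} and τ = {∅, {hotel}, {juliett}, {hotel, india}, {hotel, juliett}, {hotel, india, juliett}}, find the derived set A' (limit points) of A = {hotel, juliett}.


A' = {india}

For each x ∈ X, list the open sets U ∈ τ with x ∈ U, then check whether U ∩ (A ∖ {x}) ≠ ∅ for every such U.
  x = hotel: open {hotel} ∋ x has {hotel} ∩ (A ∖ {hotel}) = ∅, so x is NOT a limit point.
  x = india: opens ∋ x are {hotel, india}, {hotel, india, juliett}; each meets A ∖ {india}, so x IS a limit point.
  x = juliett: open {juliett} ∋ x has {juliett} ∩ (A ∖ {juliett}) = ∅, so x is NOT a limit point.
Collecting: A' = {india}.


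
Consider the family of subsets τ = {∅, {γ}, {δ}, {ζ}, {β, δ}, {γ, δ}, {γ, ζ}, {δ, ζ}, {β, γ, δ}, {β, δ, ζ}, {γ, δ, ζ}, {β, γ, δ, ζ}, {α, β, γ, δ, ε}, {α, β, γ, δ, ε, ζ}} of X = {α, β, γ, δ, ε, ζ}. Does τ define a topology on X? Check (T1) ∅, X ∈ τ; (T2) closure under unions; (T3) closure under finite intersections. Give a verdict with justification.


τ IS a topology on X.

Axiom (T1): ∅ ∈ τ? Yes; X ∈ τ? Yes.
Axiom (T2/T3): check pairwise unions and intersections of members of τ.
All pairwise intersections and unions checked — each lies in τ. Therefore τ satisfies (T1), (T2), (T3): it IS a topology on X.


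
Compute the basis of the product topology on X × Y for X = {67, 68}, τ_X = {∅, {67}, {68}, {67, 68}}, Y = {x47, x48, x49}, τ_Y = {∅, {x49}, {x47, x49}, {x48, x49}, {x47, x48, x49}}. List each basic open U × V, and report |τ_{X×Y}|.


Basis B = {∅ × ∅, {67} × {x49}, {68} × {x49}, {67} × {x47, x49}, {67} × {x48, x49}, {67, 68} × {x49}, {68} × {x47, x49}, {68} × {x48, x49}, {67} × {x47, x48, x49}, {68} × {x47, x48, x49}, {67, 68} × {x47, x49}, {67, 68} × {x48, x49}, {67, 68} × {x47, x48, x49}}; |τ_{X×Y}| = 25.

Enumerate products U × V with U ∈ τ_X, V ∈ τ_Y (deduplicated):
  ∅ × ∅ = {} (∅)
  {67} × {x49} = {(67,x49)}
  {68} × {x49} = {(68,x49)}
  {67} × {x47, x49} = {(67,x47), (67,x49)}
  {67} × {x48, x49} = {(67,x48), (67,x49)}
  {67, 68} × {x49} = {(67,x49), (68,x49)}
  {68} × {x47, x49} = {(68,x47), (68,x49)}
  {68} × {x48, x49} = {(68,x48), (68,x49)}
  {67} × {x47, x48, x49} = {(67,x47), (67,x48), (67,x49)}
  {68} × {x47, x48, x49} = {(68,x47), (68,x48), (68,x49)}
  {67, 68} × {x47, x49} = {(67,x47), (67,x49), (68,x47), (68,x49)}
  {67, 68} × {x48, x49} = {(67,x48), (67,x49), (68,x48), (68,x49)}
  {67, 68} × {x47, x48, x49} = {(67,x47), (67,x48), (67,x49), (68,x47), (68,x48), (68,x49)}
These 13 distinct sets form the basis B.
Close under arbitrary unions to get τ_{X×Y}; counting gives |τ_{X×Y}| = 25.


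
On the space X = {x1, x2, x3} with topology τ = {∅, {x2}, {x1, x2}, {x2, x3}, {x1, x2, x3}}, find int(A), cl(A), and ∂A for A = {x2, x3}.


int(A) = {x2, x3}, cl(A) = {x1, x2, x3}, ∂A = {x1}.

Closed sets in (X, τ) are complements of opens:
  closed(X, τ) = {∅, {x1}, {x3}, {x1, x3}, {x1, x2, x3}}.
int(A) = ⋃ {U ∈ τ : U ⊆ A}. Opens contained in A: ∅, {x2}, {x2, x3}.
Taking the union of these: int(A) = {x2, x3}.
cl(A) = ⋂ {C closed : A ⊆ C}. Closed sets containing A: {x1, x2, x3}.
Intersecting these: cl(A) = {x1, x2, x3}.
∂A = cl(A) ∖ int(A) = {x1, x2, x3} ∖ {x2, x3} = {x1}.


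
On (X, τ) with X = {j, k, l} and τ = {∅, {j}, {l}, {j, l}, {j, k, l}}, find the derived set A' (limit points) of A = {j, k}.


A' = {k}

For each x ∈ X, list the open sets U ∈ τ with x ∈ U, then check whether U ∩ (A ∖ {x}) ≠ ∅ for every such U.
  x = j: open {j} ∋ x has {j} ∩ (A ∖ {j}) = ∅, so x is NOT a limit point.
  x = k: opens ∋ x are {j, k, l}; each meets A ∖ {k}, so x IS a limit point.
  x = l: open {l} ∋ x has {l} ∩ (A ∖ {l}) = ∅, so x is NOT a limit point.
Collecting: A' = {k}.


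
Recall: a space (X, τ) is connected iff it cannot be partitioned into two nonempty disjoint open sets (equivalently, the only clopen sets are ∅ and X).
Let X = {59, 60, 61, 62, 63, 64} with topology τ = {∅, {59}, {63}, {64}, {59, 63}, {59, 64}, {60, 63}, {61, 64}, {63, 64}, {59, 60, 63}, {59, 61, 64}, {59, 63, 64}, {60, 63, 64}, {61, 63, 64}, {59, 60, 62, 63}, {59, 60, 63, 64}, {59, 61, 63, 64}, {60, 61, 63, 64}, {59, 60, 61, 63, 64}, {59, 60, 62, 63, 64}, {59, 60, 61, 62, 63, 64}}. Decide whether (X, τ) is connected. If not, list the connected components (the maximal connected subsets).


(X, τ) is disconnected; components = [{61, 64}, {59, 60, 62, 63}].

Find clopen sets (U ∈ τ with X ∖ U ∈ τ):
  U = ∅, X ∖ U = {59, 60, 61, 62, 63, 64} — both open, so U is clopen.
  U = {61, 64}, X ∖ U = {59, 60, 62, 63} — both open, so U is clopen.
  U = {59, 60, 62, 63}, X ∖ U = {61, 64} — both open, so U is clopen.
  U = {59, 60, 61, 62, 63, 64}, X ∖ U = ∅ — both open, so U is clopen.
Nontrivial clopen(s) exist: e.g. {59, 60, 62, 63}. So (X, τ) is disconnected.
Compute connected components by grouping points that agree on all clopens:
  component: {61, 64}
  component: {59, 60, 62, 63}


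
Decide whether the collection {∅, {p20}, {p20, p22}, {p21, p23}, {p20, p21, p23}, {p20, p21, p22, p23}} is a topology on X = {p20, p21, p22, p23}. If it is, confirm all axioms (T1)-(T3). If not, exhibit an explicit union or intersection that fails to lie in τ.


τ IS a topology on X.

Axiom (T1): ∅ ∈ τ? Yes; X ∈ τ? Yes.
Axiom (T2/T3): check pairwise unions and intersections of members of τ.
All pairwise intersections and unions checked — each lies in τ. Therefore τ satisfies (T1), (T2), (T3): it IS a topology on X.


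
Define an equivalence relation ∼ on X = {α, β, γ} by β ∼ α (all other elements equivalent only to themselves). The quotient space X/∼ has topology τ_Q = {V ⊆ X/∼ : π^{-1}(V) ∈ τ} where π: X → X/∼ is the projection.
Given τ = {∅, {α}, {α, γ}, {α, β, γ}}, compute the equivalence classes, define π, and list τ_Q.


X/∼ = {[α=β], [γ]}; |τ_Q| = 2.

Equivalence classes: [α=β], [γ].
Quotient map π: X → X/∼ sends α ↦ [α=β], β ↦ [α=β], γ ↦ [γ].
For each subset V ⊆ X/∼, compute π^{-1}(V) ⊆ X and check whether π^{-1}(V) ∈ τ. V is open in τ_Q iff π^{-1}(V) ∈ τ.
  V = {}: π^{-1}(V) = ∅ ∈ τ ✓.
  V = {[α=β]}: π^{-1}(V) = {α, β} ∉ τ ✗.
  V = {[γ]}: π^{-1}(V) = {γ} ∉ τ ✗.
  V = {[α=β], [γ]}: π^{-1}(V) = {α, β, γ} ∈ τ ✓.
Open sets in the quotient: τ_Q = {{}, {[α=β], [γ]}} (2 elements).


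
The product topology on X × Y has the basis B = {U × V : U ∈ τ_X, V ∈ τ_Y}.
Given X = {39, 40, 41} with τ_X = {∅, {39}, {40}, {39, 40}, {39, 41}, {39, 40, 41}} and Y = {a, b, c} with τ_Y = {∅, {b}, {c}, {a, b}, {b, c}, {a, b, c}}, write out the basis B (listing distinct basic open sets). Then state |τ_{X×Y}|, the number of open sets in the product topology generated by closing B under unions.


Basis B = {∅ × ∅, {39} × {b}, {39} × {c}, {40} × {b}, {40} × {c}, {39} × {a, b}, {39} × {b, c}, {39, 40} × {b}, {39, 41} × {b}, {39, 40} × {c}, {39, 41} × {c}, {40} × {a, b}, {40} × {b, c}, {39} × {a, b, c}, {39, 40, 41} × {b}, {39, 40, 41} × {c}, {40} × {a, b, c}, {39, 40} × {a, b}, {39, 41} × {a, b}, {39, 40} × {b, c}, {39, 41} × {b, c}, {39, 40} × {a, b, c}, {39, 41} × {a, b, c}, {39, 40, 41} × {a, b}, {39, 40, 41} × {b, c}, {39, 40, 41} × {a, b, c}}; |τ_{X×Y}| = 108.

Enumerate products U × V with U ∈ τ_X, V ∈ τ_Y (deduplicated):
  ∅ × ∅ = {} (∅)
  {39} × {b} = {(39,b)}
  {39} × {c} = {(39,c)}
  {40} × {b} = {(40,b)}
  {40} × {c} = {(40,c)}
  {39} × {a, b} = {(39,a), (39,b)}
  {39} × {b, c} = {(39,b), (39,c)}
  {39, 40} × {b} = {(39,b), (40,b)}
  {39, 41} × {b} = {(39,b), (41,b)}
  {39, 40} × {c} = {(39,c), (40,c)}
  {39, 41} × {c} = {(39,c), (41,c)}
  {40} × {a, b} = {(40,a), (40,b)}
  {40} × {b, c} = {(40,b), (40,c)}
  {39} × {a, b, c} = {(39,a), (39,b), (39,c)}
  {39, 40, 41} × {b} = {(39,b), (40,b), (41,b)}
  {39, 40, 41} × {c} = {(39,c), (40,c), (41,c)}
  {40} × {a, b, c} = {(40,a), (40,b), (40,c)}
  {39, 40} × {a, b} = {(39,a), (39,b), (40,a), (40,b)}
  {39, 41} × {a, b} = {(39,a), (39,b), (41,a), (41,b)}
  {39, 40} × {b, c} = {(39,b), (39,c), (40,b), (40,c)}
  {39, 41} × {b, c} = {(39,b), (39,c), (41,b), (41,c)}
  {39, 40} × {a, b, c} = {(39,a), (39,b), (39,c), (40,a), (40,b), (40,c)}
  {39, 41} × {a, b, c} = {(39,a), (39,b), (39,c), (41,a), (41,b), (41,c)}
  {39, 40, 41} × {a, b} = {(39,a), (39,b), (40,a), (40,b), (41,a), (41,b)}
  {39, 40, 41} × {b, c} = {(39,b), (39,c), (40,b), (40,c), (41,b), (41,c)}
  {39, 40, 41} × {a, b, c} = {(39,a), (39,b), (39,c), (40,a), (40,b), (40,c), (41,a), (41,b), (41,c)}
These 26 distinct sets form the basis B.
Close under arbitrary unions to get τ_{X×Y}; counting gives |τ_{X×Y}| = 108.


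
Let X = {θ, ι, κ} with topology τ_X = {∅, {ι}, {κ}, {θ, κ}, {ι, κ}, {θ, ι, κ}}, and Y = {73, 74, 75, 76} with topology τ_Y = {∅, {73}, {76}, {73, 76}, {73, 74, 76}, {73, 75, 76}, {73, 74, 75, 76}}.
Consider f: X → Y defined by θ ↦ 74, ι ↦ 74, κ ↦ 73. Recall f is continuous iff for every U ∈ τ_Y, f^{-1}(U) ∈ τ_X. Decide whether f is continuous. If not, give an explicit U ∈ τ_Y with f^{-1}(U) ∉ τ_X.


f IS continuous.

Compute f^{-1}(U) for each U ∈ τ_Y:
  U = ∅: f^{-1}(U) = ∅ ∈ τ_X ✓.
  U = {73}: f^{-1}(U) = {κ} ∈ τ_X ✓.
  U = {76}: f^{-1}(U) = ∅ ∈ τ_X ✓.
  U = {73, 76}: f^{-1}(U) = {κ} ∈ τ_X ✓.
  U = {73, 74, 76}: f^{-1}(U) = {θ, ι, κ} ∈ τ_X ✓.
  U = {73, 75, 76}: f^{-1}(U) = {κ} ∈ τ_X ✓.
  U = {73, 74, 75, 76}: f^{-1}(U) = {θ, ι, κ} ∈ τ_X ✓.
Every preimage lies in τ_X, so f IS continuous.


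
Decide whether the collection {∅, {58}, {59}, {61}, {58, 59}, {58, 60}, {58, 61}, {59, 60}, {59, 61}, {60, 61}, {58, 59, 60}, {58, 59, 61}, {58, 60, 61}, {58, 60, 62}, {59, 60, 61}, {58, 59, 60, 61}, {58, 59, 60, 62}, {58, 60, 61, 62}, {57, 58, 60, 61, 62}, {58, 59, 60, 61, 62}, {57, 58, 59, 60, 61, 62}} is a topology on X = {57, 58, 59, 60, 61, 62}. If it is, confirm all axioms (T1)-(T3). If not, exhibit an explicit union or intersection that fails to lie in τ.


τ is NOT a topology on X.

Axiom (T1): ∅ ∈ τ? Yes; X ∈ τ? Yes.
Axiom (T2/T3): check pairwise unions and intersections of members of τ.
Counterexample for (T3): {58, 60} ∩ {59, 60} = {60} ∉ τ. Therefore τ is NOT a topology.


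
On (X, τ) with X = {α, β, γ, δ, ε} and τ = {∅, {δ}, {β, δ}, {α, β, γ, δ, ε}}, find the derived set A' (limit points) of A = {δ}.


A' = {α, β, γ, ε}

For each x ∈ X, list the open sets U ∈ τ with x ∈ U, then check whether U ∩ (A ∖ {x}) ≠ ∅ for every such U.
  x = α: opens ∋ x are {α, β, γ, δ, ε}; each meets A ∖ {α}, so x IS a limit point.
  x = β: opens ∋ x are {β, δ}, {α, β, γ, δ, ε}; each meets A ∖ {β}, so x IS a limit point.
  x = γ: opens ∋ x are {α, β, γ, δ, ε}; each meets A ∖ {γ}, so x IS a limit point.
  x = δ: open {δ} ∋ x has {δ} ∩ (A ∖ {δ}) = ∅, so x is NOT a limit point.
  x = ε: opens ∋ x are {α, β, γ, δ, ε}; each meets A ∖ {ε}, so x IS a limit point.
Collecting: A' = {α, β, γ, ε}.


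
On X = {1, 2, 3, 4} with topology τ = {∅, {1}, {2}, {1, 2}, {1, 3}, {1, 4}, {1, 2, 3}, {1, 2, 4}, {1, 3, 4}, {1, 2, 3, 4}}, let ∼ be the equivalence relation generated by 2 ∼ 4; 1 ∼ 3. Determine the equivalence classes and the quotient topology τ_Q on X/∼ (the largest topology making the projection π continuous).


X/∼ = {[1=3], [2=4]}; |τ_Q| = 3.

Equivalence classes: [1=3], [2=4].
Quotient map π: X → X/∼ sends 1 ↦ [1=3], 2 ↦ [2=4], 3 ↦ [1=3], 4 ↦ [2=4].
For each subset V ⊆ X/∼, compute π^{-1}(V) ⊆ X and check whether π^{-1}(V) ∈ τ. V is open in τ_Q iff π^{-1}(V) ∈ τ.
  V = {}: π^{-1}(V) = ∅ ∈ τ ✓.
  V = {[1=3]}: π^{-1}(V) = {1, 3} ∈ τ ✓.
  V = {[2=4]}: π^{-1}(V) = {2, 4} ∉ τ ✗.
  V = {[1=3], [2=4]}: π^{-1}(V) = {1, 2, 3, 4} ∈ τ ✓.
Open sets in the quotient: τ_Q = {{}, {[1=3]}, {[1=3], [2=4]}} (3 elements).
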